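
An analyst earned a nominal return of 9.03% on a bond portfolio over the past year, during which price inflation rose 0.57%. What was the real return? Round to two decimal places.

8.41%

Real return via the Fisher equation: (1 + 9.03%)/(1 + 0.57%) − 1 = 1.0903/1.0057 − 1 ≈ 0.08412.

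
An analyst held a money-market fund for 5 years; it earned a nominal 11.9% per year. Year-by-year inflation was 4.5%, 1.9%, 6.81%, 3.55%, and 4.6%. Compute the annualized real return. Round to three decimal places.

Cumulative inflation factor: 1.045 × 1.019 × 1.0681 × 1.0355 × 1.046 ≈ 1.23192.
Nominal growth factor: 1.75449. Real growth factor = 1.75449 / 1.23192 ≈ 1.42418.
Annualized: 1.42418^(1/5) − 1 ≈ 0.07328.

7.328%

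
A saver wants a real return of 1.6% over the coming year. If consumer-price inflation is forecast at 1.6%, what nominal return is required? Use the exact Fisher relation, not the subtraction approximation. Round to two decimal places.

3.23%

By the Fisher equation, 1 + r_nom = (1 + 1.6%)(1 + 1.6%) = 1.016 × 1.016 = 1.032256.
So r_nom = 3.2256%.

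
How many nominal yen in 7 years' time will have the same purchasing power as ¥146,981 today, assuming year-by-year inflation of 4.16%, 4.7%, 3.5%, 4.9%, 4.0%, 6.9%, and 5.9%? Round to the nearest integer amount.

Cumulative price-level factor: 1.0416 × 1.047 × 1.035 × 1.049 × 1.040 × 1.069 × 1.059 ≈ 1.3940247855.
The nominal amount required is ¥146,981 scaled up by that factor.

¥204,895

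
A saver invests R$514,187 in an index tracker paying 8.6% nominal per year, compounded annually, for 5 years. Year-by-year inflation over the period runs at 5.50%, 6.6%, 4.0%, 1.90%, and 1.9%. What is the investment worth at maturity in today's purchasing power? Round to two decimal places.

R$639,556.40

Nominal value at maturity: R$514,187 × (1 + 8.6%)^5 ≈ R$776,730.25.
Price-level factor over 5 years: 1.0550 × 1.066 × 1.040 × 1.0190 × 1.019 ≈ 1.2144828087.
Dividing the nominal maturity value by the price-level factor gives the value in today's money.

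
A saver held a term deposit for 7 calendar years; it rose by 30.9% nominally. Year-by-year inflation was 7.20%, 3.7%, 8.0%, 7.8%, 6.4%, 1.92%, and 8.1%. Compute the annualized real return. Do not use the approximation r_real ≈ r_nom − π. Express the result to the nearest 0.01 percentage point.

Cumulative inflation factor: 1.0720 × 1.037 × 1.080 × 1.078 × 1.064 × 1.0192 × 1.081 ≈ 1.51720.
Nominal growth factor: 1.30900. Real growth factor = 1.30900 / 1.51720 ≈ 0.86277.
Annualized: 0.86277^(1/7) − 1 ≈ -0.02087.

-2.09%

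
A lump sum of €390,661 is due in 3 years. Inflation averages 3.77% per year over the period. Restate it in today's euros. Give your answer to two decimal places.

€349,610.61

Price-level factor over 3 years: (1 + 3.77%)^3 ≈ 1.1174174526.
Purchasing power today: €390,661 divided by that factor.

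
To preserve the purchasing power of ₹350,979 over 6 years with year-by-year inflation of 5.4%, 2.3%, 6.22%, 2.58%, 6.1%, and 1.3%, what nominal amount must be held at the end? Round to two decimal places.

₹443,191.27

Cumulative price-level factor: 1.054 × 1.023 × 1.0622 × 1.0258 × 1.061 × 1.013 ≈ 1.2627287413.
Multiplying ₹350,979 by the price-level factor gives the future nominal sum.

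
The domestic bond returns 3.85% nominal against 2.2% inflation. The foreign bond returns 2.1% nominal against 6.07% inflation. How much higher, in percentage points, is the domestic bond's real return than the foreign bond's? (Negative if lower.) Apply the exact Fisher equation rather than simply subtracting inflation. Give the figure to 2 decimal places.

The domestic bond real return: 1.0385/1.022 − 1 = 1.614%.
The foreign bond real return: 1.021/1.0607 − 1 = -3.743%.
Difference: 1.614 − (-3.743) = 5.357 pp.

5.36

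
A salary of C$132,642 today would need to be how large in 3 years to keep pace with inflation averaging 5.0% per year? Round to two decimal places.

C$153,549.70

Cumulative price-level factor: (1+5.0%)^3 = 1.157625.
The nominal amount required is C$132,642 scaled up by that factor.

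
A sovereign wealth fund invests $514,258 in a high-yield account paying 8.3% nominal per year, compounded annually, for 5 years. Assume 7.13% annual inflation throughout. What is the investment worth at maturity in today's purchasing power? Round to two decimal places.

Nominal value at maturity: $514,258 × (1 + 8.3%)^5 ≈ $766,166.82.
Price-level factor over 5 years: (1 + 7.13%)^5 ≈ 1.4110926332.
Dividing the nominal maturity value by the price-level factor gives the value in today's money.

$542,959.97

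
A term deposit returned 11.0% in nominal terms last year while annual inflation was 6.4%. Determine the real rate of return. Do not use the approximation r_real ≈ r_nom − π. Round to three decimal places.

4.323%

Real return via the Fisher equation: (1 + 11.0%)/(1 + 6.4%) − 1 = 1.110/1.064 − 1 ≈ 0.04323.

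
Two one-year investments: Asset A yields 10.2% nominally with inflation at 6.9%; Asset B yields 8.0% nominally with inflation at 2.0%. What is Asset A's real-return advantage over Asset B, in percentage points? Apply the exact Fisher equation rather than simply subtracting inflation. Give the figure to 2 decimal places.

Asset A real return: 1.102/1.069 − 1 = 3.087%.
Asset B real return: 1.080/1.020 − 1 = 5.882%.
Difference: 3.087 − 5.882 = -2.795 pp.

-2.80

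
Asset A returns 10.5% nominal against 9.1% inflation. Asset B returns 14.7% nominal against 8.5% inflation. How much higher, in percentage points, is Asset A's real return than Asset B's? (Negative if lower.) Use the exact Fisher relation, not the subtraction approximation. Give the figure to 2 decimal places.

Asset A real return: 1.105/1.091 − 1 = 1.283%.
Asset B real return: 1.147/1.085 − 1 = 5.714%.
Difference: 1.283 − 5.714 = -4.431 pp.

-4.43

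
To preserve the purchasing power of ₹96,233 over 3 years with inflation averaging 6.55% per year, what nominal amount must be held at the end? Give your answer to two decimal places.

Cumulative price-level factor: (1+6.55%)^3 ≈ 1.2096517614.
The nominal amount required is ₹96,233 scaled up by that factor.

₹116,408.42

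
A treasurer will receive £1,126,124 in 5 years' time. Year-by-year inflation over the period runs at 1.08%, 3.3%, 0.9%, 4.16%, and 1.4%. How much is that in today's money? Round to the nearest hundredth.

£1,012,023.43

Price-level factor over 5 years: 1.0108 × 1.033 × 1.009 × 1.0416 × 1.014 ≈ 1.1127449890.
Purchasing power today: £1,126,124 divided by that factor.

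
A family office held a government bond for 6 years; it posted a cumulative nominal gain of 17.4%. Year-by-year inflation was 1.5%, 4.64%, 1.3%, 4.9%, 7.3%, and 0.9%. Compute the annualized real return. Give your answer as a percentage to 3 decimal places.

Cumulative inflation factor: 1.015 × 1.0464 × 1.013 × 1.049 × 1.073 × 1.009 ≈ 1.22191.
Nominal growth factor: 1.17400. Real growth factor = 1.17400 / 1.22191 ≈ 0.96079.
Annualized: 0.96079^(1/6) − 1 ≈ -0.00664.

-0.664%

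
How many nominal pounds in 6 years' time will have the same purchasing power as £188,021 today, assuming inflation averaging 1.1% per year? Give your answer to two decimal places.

£200,776.69

Cumulative price-level factor: (1+1.1%)^6 ≈ 1.0678418406.
Multiplying £188,021 by the price-level factor gives the future nominal sum.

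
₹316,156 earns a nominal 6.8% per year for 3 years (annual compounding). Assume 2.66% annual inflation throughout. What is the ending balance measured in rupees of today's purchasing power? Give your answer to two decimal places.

₹355,968.37

Nominal value at maturity: ₹316,156 × (1 + 6.8%)^3 ≈ ₹385,136.95.
Price-level factor over 3 years: (1 + 2.66%)^3 ≈ 1.0819415011.
The maturity value deflated by that factor is the answer in today's purchasing power.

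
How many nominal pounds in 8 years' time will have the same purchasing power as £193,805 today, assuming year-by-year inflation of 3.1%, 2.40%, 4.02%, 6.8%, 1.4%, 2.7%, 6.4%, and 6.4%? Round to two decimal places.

Cumulative price-level factor: 1.031 × 1.0240 × 1.0402 × 1.068 × 1.014 × 1.027 × 1.064 × 1.064 ≈ 1.3827331618.
The nominal amount required is £193,805 scaled up by that factor.

£267,980.60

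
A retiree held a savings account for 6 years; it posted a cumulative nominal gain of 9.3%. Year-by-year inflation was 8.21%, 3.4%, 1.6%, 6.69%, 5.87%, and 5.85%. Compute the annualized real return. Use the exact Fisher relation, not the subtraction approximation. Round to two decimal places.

-3.57%

Cumulative inflation factor: 1.0821 × 1.034 × 1.016 × 1.0669 × 1.0587 × 1.0585 ≈ 1.35916.
Nominal growth factor: 1.09300. Real growth factor = 1.09300 / 1.35916 ≈ 0.80418.
Annualized: 0.80418^(1/6) − 1 ≈ -0.03567.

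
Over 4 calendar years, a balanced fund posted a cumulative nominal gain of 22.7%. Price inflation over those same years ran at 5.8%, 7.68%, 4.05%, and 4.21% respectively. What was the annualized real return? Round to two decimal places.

-0.17%

Cumulative inflation factor: 1.058 × 1.0768 × 1.0405 × 1.0421 ≈ 1.23530.
Nominal growth factor: 1.22700. Real growth factor = 1.22700 / 1.23530 ≈ 0.99328.
Annualized: 0.99328^(1/4) − 1 ≈ -0.00168.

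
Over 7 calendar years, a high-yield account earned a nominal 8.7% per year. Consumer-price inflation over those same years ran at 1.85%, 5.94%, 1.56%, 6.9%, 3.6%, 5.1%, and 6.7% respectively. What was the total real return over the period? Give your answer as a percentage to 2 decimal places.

31.75%

Cumulative inflation factor: 1.0185 × 1.0594 × 1.0156 × 1.069 × 1.036 × 1.051 × 1.067 ≈ 1.36097.
Nominal growth factor: 1.79311. Real growth factor = 1.79311 / 1.36097 ≈ 1.31752.
Total real return ≈ 31.7524%.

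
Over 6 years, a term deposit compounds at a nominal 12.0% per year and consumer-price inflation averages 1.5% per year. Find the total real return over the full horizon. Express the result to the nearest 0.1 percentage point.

80.5%

The annual real rate is (1+12.0%)/(1+1.5%) − 1 = 10.3448%.
Compounded over 6 years: (1 + 0.103448)^6 − 1 ≈ 0.80514.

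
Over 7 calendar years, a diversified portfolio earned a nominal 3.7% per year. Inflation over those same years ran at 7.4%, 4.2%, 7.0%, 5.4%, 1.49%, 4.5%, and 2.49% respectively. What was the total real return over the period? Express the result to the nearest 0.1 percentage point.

Cumulative inflation factor: 1.074 × 1.042 × 1.070 × 1.054 × 1.0149 × 1.045 × 1.0249 ≈ 1.37188.
Nominal growth factor: 1.28959. Real growth factor = 1.28959 / 1.37188 ≈ 0.94001.
Total real return ≈ -5.9987%.

-6.0%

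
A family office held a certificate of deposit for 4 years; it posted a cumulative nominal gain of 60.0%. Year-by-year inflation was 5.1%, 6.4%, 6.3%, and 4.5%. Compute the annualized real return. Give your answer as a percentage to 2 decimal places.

Cumulative inflation factor: 1.051 × 1.064 × 1.063 × 1.045 ≈ 1.24221.
Nominal growth factor: 1.60000. Real growth factor = 1.60000 / 1.24221 ≈ 1.28803.
Annualized: 1.28803^(1/4) − 1 ≈ 0.06532.

6.53%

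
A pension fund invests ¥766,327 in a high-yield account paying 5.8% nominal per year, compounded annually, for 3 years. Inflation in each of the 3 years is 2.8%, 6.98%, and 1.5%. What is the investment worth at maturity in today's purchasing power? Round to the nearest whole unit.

¥813,035

Nominal value at maturity: ¥766,327 × (1 + 5.8%)^3 ≈ ¥907,551.
Price-level factor over 3 years: 1.028 × 1.0698 × 1.015 = 1.116250716.
The maturity value deflated by that factor is the answer in today's purchasing power.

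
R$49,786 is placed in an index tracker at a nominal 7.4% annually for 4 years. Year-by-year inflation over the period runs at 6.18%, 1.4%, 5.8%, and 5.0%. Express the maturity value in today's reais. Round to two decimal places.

R$55,382.01

Nominal value at maturity: R$49,786 × (1 + 7.4%)^4 ≈ R$66,240.62.
Price-level factor over 4 years: 1.0618 × 1.014 × 1.058 × 1.050 ≈ 1.1960673707.
Dividing the nominal maturity value by the price-level factor gives the value in today's money.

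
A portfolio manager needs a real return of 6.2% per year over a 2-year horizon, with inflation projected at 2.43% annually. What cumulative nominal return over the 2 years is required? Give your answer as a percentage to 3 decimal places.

Required annual nominal rate: (1+6.2%)(1+2.43%) − 1 = 8.78066%.
Cumulative over 2 years: (1 + 0.0878066)^2 − 1 ≈ 0.18332.

18.332%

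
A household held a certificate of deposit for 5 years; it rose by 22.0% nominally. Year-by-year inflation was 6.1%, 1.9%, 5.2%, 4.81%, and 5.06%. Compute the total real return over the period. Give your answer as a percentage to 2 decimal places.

-2.59%

Cumulative inflation factor: 1.061 × 1.019 × 1.052 × 1.0481 × 1.0506 ≈ 1.25241.
Nominal growth factor: 1.22000. Real growth factor = 1.22000 / 1.25241 ≈ 0.97412.
Total real return ≈ -2.5876%.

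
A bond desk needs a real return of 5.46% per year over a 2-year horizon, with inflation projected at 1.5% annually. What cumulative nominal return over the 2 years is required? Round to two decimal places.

Required annual nominal rate: (1+5.46%)(1+1.5%) − 1 = 7.0419%.
Cumulative over 2 years: (1 + 0.070419)^2 − 1 ≈ 0.14580.

14.58%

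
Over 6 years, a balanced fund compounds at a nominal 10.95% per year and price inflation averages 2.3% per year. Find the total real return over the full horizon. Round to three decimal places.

62.746%

The annual real rate is (1+10.95%)/(1+2.3%) − 1 = 8.4555%.
Compounded over 6 years: (1 + 0.084555)^6 − 1 ≈ 0.62746.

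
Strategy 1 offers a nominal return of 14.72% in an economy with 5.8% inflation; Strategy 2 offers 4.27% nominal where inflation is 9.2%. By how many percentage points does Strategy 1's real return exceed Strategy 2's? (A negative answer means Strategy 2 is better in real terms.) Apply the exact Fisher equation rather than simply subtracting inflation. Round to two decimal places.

12.95

Strategy 1 real return: 1.1472/1.058 − 1 = 8.431%.
Strategy 2 real return: 1.0427/1.092 − 1 = -4.515%.
Difference: 8.431 − (-4.515) = 12.946 pp.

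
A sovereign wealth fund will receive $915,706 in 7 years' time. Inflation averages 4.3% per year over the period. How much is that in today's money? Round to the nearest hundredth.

Price-level factor over 7 years: (1 + 4.3%)^7 ≈ 1.3427345347.
Purchasing power today: $915,706 divided by that factor.

$681,970.99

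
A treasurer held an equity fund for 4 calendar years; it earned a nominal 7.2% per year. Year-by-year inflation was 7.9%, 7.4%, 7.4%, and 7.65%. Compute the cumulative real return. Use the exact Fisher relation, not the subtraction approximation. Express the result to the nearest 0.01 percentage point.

Cumulative inflation factor: 1.079 × 1.074 × 1.074 × 1.0765 ≈ 1.33981.
Nominal growth factor: 1.32062. Real growth factor = 1.32062 / 1.33981 ≈ 0.98568.
Total real return ≈ -1.4322%.

-1.43%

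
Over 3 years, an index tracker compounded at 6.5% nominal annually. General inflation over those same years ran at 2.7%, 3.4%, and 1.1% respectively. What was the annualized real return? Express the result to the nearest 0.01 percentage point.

4.01%

Cumulative inflation factor: 1.027 × 1.034 × 1.011 ≈ 1.07360.
Nominal growth factor: 1.20795. Real growth factor = 1.20795 / 1.07360 ≈ 1.12514.
Annualized: 1.12514^(1/3) − 1 ≈ 0.04009.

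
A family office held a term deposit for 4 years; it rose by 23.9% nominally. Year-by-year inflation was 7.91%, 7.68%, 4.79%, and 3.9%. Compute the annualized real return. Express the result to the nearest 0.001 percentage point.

-0.520%

Cumulative inflation factor: 1.0791 × 1.0768 × 1.0479 × 1.039 ≈ 1.26512.
Nominal growth factor: 1.23900. Real growth factor = 1.23900 / 1.26512 ≈ 0.97935.
Annualized: 0.97935^(1/4) − 1 ≈ -0.00520.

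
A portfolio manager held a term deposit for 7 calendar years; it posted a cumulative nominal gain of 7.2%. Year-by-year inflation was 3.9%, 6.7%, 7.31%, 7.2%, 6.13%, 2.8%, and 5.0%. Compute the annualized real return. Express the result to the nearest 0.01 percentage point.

-4.33%

Cumulative inflation factor: 1.039 × 1.067 × 1.0731 × 1.072 × 1.0613 × 1.028 × 1.050 ≈ 1.46095.
Nominal growth factor: 1.07200. Real growth factor = 1.07200 / 1.46095 ≈ 0.73377.
Annualized: 0.73377^(1/7) − 1 ≈ -0.04326.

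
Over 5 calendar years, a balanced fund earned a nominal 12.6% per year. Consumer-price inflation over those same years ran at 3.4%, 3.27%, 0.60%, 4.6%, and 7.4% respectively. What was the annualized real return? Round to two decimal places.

Cumulative inflation factor: 1.034 × 1.0327 × 1.0060 × 1.046 × 1.074 ≈ 1.20678.
Nominal growth factor: 1.81006. Real growth factor = 1.81006 / 1.20678 ≈ 1.49990.
Annualized: 1.49990^(1/5) − 1 ≈ 0.08446.

8.45%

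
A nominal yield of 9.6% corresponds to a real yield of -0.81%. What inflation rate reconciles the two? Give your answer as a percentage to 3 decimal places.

10.495%

From (1+r_nom) = (1+r_real)(1+π), we get 1+π = (1 + 9.6%)/(1 − 0.81%) = 1.096/0.9919 ≈ 1.10495.
So π ≈ 10.4950%.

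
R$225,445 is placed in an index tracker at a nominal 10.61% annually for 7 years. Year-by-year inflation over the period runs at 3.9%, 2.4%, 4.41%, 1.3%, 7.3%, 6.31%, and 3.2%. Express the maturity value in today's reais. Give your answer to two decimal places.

Nominal value at maturity: R$225,445 × (1 + 10.61%)^7 ≈ R$456,668.81.
Price-level factor over 7 years: 1.039 × 1.024 × 1.0441 × 1.013 × 1.073 × 1.0631 × 1.032 ≈ 1.3247092923.
The maturity value deflated by that factor is the answer in today's purchasing power.

R$344,731.34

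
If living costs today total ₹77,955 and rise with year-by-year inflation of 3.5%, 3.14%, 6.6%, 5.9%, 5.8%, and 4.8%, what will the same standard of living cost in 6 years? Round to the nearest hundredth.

₹104,162.54

Cumulative price-level factor: 1.035 × 1.0314 × 1.066 × 1.059 × 1.058 × 1.048 ≈ 1.3361880765.
Multiplying ₹77,955 by the price-level factor gives the future nominal sum.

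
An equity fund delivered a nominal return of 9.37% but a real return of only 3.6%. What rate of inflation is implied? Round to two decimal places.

5.57%

From (1+r_nom) = (1+r_real)(1+π), we get 1+π = (1 + 9.37%)/(1 + 3.6%) = 1.0937/1.036 ≈ 1.05569.
So π ≈ 5.5695%.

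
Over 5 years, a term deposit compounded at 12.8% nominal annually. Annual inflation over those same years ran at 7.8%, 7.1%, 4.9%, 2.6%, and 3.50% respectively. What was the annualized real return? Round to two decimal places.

Cumulative inflation factor: 1.078 × 1.071 × 1.049 × 1.026 × 1.0350 ≈ 1.28609.
Nominal growth factor: 1.82619. Real growth factor = 1.82619 / 1.28609 ≈ 1.41995.
Annualized: 1.41995^(1/5) − 1 ≈ 0.07264.

7.26%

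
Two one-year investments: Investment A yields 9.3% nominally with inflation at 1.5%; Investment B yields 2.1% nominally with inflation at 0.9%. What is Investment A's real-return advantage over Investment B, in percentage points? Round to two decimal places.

Investment A real return: 1.093/1.015 − 1 = 7.685%.
Investment B real return: 1.021/1.009 − 1 = 1.189%.
Difference: 7.685 − 1.189 = 6.496 pp.

6.50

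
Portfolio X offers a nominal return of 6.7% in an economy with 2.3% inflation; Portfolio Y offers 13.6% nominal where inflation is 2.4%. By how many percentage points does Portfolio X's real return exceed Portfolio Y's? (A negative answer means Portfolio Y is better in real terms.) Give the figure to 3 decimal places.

-6.636

Portfolio X real return: 1.067/1.023 − 1 = 4.3011%.
Portfolio Y real return: 1.136/1.024 − 1 = 10.9375%.
Difference: 4.3011 − 10.9375 = -6.6364 pp.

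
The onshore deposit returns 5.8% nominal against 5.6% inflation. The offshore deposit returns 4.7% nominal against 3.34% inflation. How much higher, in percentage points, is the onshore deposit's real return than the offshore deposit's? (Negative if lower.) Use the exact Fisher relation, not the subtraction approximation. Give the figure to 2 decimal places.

-1.13

The onshore deposit real return: 1.058/1.056 − 1 = 0.189%.
The offshore deposit real return: 1.047/1.0334 − 1 = 1.316%.
Difference: 0.189 − 1.316 = -1.127 pp.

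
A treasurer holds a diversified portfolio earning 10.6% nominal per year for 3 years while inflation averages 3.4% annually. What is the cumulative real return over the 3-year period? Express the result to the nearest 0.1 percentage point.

22.4%

The annual real rate is (1+10.6%)/(1+3.4%) − 1 = 6.9632%.
Compounded over 3 years: (1 + 0.069632)^3 − 1 ≈ 0.22378.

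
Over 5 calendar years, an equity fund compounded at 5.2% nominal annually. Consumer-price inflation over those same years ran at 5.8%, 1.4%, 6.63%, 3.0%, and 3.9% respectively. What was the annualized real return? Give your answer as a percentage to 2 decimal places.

Cumulative inflation factor: 1.058 × 1.014 × 1.0663 × 1.030 × 1.039 ≈ 1.22421.
Nominal growth factor: 1.28848. Real growth factor = 1.28848 / 1.22421 ≈ 1.05250.
Annualized: 1.05250^(1/5) − 1 ≈ 0.01029.

1.03%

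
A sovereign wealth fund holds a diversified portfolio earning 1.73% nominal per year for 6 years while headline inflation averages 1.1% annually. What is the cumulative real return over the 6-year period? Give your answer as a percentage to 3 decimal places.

3.798%

The annual real rate is (1+1.73%)/(1+1.1%) − 1 = 0.6231%.
Compounded over 6 years: (1 + 0.006231)^6 − 1 ≈ 0.03798.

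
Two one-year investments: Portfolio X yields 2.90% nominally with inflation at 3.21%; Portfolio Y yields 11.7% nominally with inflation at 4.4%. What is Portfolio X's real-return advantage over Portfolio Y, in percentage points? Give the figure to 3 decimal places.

-7.293

Portfolio X real return: 1.0290/1.0321 − 1 = -0.3004%.
Portfolio Y real return: 1.117/1.044 − 1 = 6.9923%.
Difference: -0.3004 − 6.9923 = -7.2927 pp.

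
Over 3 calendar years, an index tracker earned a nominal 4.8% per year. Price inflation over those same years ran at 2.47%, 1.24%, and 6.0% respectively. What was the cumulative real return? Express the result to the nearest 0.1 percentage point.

4.7%

Cumulative inflation factor: 1.0247 × 1.0124 × 1.060 ≈ 1.09965.
Nominal growth factor: 1.15102. Real growth factor = 1.15102 / 1.09965 ≈ 1.04672.
Total real return ≈ 4.6717%.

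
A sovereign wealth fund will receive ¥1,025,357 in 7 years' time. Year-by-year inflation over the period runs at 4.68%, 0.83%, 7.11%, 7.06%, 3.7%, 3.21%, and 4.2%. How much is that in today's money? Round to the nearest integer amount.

Price-level factor over 7 years: 1.0468 × 1.0083 × 1.0711 × 1.0706 × 1.037 × 1.0321 × 1.042 ≈ 1.3498297414.
Purchasing power today: ¥1,025,357 divided by that factor.

¥759,620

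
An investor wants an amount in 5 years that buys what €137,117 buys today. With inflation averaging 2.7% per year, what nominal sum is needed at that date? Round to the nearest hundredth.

€156,654.73

Cumulative price-level factor: (1+2.7%)^5 ≈ 1.1424895016.
The nominal amount required is €137,117 scaled up by that factor.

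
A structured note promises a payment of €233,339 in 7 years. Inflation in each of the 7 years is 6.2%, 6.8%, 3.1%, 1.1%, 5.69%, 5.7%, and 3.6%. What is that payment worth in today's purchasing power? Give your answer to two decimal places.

Price-level factor over 7 years: 1.062 × 1.068 × 1.031 × 1.011 × 1.0569 × 1.057 × 1.036 ≈ 1.3682776432.
Purchasing power today: €233,339 divided by that factor.

€170,534.83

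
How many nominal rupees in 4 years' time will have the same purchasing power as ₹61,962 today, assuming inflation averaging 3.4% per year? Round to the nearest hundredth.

Cumulative price-level factor: (1+3.4%)^4 ≈ 1.1430945523.
Multiplying ₹61,962 by the price-level factor gives the future nominal sum.

₹70,828.42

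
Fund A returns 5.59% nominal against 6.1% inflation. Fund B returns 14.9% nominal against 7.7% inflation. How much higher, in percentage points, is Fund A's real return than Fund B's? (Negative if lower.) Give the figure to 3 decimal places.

Fund A real return: 1.0559/1.061 − 1 = -0.4807%.
Fund B real return: 1.149/1.077 − 1 = 6.6852%.
Difference: -0.4807 − 6.6852 = -7.1659 pp.

-7.166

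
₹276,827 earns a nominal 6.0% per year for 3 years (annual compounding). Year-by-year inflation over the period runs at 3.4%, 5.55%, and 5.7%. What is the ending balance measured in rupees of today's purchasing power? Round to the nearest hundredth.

₹285,806.62

Nominal value at maturity: ₹276,827 × (1 + 6.0%)^3 ≈ ₹329,705.39.
Price-level factor over 3 years: 1.034 × 1.0555 × 1.057 = 1.153596059.
The maturity value deflated by that factor is the answer in today's purchasing power.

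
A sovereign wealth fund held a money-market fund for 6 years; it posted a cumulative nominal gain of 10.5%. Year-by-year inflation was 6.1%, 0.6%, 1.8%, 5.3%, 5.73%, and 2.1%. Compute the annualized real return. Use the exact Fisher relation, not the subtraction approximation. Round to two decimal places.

-1.84%

Cumulative inflation factor: 1.061 × 1.006 × 1.018 × 1.053 × 1.0573 × 1.021 ≈ 1.23513.
Nominal growth factor: 1.10500. Real growth factor = 1.10500 / 1.23513 ≈ 0.89464.
Annualized: 0.89464^(1/6) − 1 ≈ -0.01838.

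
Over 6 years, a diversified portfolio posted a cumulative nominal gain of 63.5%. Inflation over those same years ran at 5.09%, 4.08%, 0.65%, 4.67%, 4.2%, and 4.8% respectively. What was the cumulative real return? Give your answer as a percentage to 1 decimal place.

Cumulative inflation factor: 1.0509 × 1.0408 × 1.0065 × 1.0467 × 1.042 × 1.048 ≈ 1.25833.
Nominal growth factor: 1.63500. Real growth factor = 1.63500 / 1.25833 ≈ 1.29934.
Total real return ≈ 29.9344%.

29.9%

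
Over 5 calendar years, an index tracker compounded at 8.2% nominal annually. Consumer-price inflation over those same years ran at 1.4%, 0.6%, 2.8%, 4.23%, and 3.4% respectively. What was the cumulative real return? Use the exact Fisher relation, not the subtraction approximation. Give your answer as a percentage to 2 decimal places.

31.22%

Cumulative inflation factor: 1.014 × 1.006 × 1.028 × 1.0423 × 1.034 ≈ 1.13017.
Nominal growth factor: 1.48298. Real growth factor = 1.48298 / 1.13017 ≈ 1.31218.
Total real return ≈ 31.2182%.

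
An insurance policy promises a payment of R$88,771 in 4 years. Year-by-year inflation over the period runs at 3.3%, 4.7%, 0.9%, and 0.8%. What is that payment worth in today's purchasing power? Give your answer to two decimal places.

R$80,699.79

Price-level factor over 4 years: 1.033 × 1.047 × 1.009 × 1.008 ≈ 1.1000152387.
Purchasing power today: R$88,771 divided by that factor.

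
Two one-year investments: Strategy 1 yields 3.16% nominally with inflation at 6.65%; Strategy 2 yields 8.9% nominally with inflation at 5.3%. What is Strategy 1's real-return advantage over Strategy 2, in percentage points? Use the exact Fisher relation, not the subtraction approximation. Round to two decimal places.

Strategy 1 real return: 1.0316/1.0665 − 1 = -3.272%.
Strategy 2 real return: 1.089/1.053 − 1 = 3.419%.
Difference: -3.272 − 3.419 = -6.691 pp.

-6.69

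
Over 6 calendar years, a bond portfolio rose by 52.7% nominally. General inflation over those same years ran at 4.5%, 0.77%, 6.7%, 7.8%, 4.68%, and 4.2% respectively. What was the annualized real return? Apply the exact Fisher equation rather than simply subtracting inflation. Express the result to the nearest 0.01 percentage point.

Cumulative inflation factor: 1.045 × 1.0077 × 1.067 × 1.078 × 1.0468 × 1.042 ≈ 1.32118.
Nominal growth factor: 1.52700. Real growth factor = 1.52700 / 1.32118 ≈ 1.15578.
Annualized: 1.15578^(1/6) − 1 ≈ 0.02442.

2.44%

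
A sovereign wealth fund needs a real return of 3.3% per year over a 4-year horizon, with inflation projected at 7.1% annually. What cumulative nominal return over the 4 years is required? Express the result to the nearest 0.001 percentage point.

Required annual nominal rate: (1+3.3%)(1+7.1%) − 1 = 10.6343%.
Cumulative over 4 years: (1 + 0.106343)^4 − 1 ≈ 0.49816.

49.816%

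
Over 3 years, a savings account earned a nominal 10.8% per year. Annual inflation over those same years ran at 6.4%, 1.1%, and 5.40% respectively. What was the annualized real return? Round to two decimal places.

6.26%

Cumulative inflation factor: 1.064 × 1.011 × 1.0540 ≈ 1.13379.
Nominal growth factor: 1.36025. Real growth factor = 1.36025 / 1.13379 ≈ 1.19974.
Annualized: 1.19974^(1/3) − 1 ≈ 0.06258.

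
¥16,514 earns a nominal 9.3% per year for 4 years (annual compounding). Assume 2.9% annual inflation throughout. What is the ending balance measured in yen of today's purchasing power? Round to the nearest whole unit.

Nominal value at maturity: ¥16,514 × (1 + 9.3%)^4 ≈ ¥23,569.
Price-level factor over 4 years: (1 + 2.9%)^4 ≈ 1.1211442633.
Dividing the nominal maturity value by the price-level factor gives the value in today's money.

¥21,022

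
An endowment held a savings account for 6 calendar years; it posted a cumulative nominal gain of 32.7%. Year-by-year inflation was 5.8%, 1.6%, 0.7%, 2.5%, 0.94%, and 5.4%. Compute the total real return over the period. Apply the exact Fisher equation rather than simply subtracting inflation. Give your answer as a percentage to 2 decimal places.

12.42%

Cumulative inflation factor: 1.058 × 1.016 × 1.007 × 1.025 × 1.0094 × 1.054 ≈ 1.18042.
Nominal growth factor: 1.32700. Real growth factor = 1.32700 / 1.18042 ≈ 1.12418.
Total real return ≈ 12.4176%.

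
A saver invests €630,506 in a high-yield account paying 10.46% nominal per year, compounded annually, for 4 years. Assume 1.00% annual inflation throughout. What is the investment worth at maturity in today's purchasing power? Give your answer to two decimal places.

€902,036.03

Nominal value at maturity: €630,506 × (1 + 10.46%)^4 ≈ €938,662.31.
Price-level factor over 4 years: (1 + 1.00%)^4 = 1.04060401.
The maturity value deflated by that factor is the answer in today's purchasing power.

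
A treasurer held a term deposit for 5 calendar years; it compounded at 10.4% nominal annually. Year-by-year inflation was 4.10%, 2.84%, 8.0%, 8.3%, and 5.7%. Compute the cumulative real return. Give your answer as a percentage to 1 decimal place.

23.9%

Cumulative inflation factor: 1.0410 × 1.0284 × 1.080 × 1.083 × 1.057 ≈ 1.32355.
Nominal growth factor: 1.64001. Real growth factor = 1.64001 / 1.32355 ≈ 1.23910.
Total real return ≈ 23.9097%.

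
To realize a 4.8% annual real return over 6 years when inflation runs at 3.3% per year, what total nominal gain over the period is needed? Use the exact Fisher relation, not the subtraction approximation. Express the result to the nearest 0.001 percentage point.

60.979%

Required annual nominal rate: (1+4.8%)(1+3.3%) − 1 = 8.2584%.
Cumulative over 6 years: (1 + 0.082584)^6 − 1 ≈ 0.60979.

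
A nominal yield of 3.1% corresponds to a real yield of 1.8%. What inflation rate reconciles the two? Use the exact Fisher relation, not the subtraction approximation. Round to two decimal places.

From (1+r_nom) = (1+r_real)(1+π), we get 1+π = (1 + 3.1%)/(1 + 1.8%) = 1.031/1.018 ≈ 1.01277.
So π ≈ 1.2770%.

1.28%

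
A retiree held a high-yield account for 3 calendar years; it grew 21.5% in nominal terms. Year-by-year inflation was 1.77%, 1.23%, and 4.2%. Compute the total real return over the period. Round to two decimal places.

13.18%

Cumulative inflation factor: 1.0177 × 1.0123 × 1.042 ≈ 1.07349.
Nominal growth factor: 1.21500. Real growth factor = 1.21500 / 1.07349 ≈ 1.13183.
Total real return ≈ 13.1826%.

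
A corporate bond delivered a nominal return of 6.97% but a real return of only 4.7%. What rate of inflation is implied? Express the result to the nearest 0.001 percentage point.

2.168%

From (1+r_nom) = (1+r_real)(1+π), we get 1+π = (1 + 6.97%)/(1 + 4.7%) = 1.0697/1.047 ≈ 1.02168.
So π ≈ 2.1681%.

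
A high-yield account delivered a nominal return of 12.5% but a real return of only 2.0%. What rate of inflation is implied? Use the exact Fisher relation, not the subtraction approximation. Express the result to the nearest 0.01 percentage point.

10.29%

From (1+r_nom) = (1+r_real)(1+π), we get 1+π = (1 + 12.5%)/(1 + 2.0%) = 1.125/1.020 ≈ 1.10294.
So π ≈ 10.2941%.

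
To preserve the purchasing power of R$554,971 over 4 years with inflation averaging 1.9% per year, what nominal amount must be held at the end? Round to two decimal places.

R$598,366.16

Cumulative price-level factor: (1+1.9%)^4 ≈ 1.0781935663.
Multiplying R$554,971 by the price-level factor gives the future nominal sum.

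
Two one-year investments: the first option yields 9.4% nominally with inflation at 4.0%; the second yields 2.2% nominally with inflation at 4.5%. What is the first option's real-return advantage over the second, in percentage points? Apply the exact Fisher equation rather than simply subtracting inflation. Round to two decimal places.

The first option real return: 1.094/1.040 − 1 = 5.192%.
The second real return: 1.022/1.045 − 1 = -2.201%.
Difference: 5.192 − (-2.201) = 7.393 pp.

7.39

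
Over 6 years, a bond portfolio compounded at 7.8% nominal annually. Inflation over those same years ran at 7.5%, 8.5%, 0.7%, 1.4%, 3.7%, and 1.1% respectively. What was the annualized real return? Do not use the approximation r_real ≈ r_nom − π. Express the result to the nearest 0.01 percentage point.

3.88%

Cumulative inflation factor: 1.075 × 1.085 × 1.007 × 1.014 × 1.037 × 1.011 ≈ 1.24864.
Nominal growth factor: 1.56932. Real growth factor = 1.56932 / 1.24864 ≈ 1.25683.
Annualized: 1.25683^(1/6) − 1 ≈ 0.03883.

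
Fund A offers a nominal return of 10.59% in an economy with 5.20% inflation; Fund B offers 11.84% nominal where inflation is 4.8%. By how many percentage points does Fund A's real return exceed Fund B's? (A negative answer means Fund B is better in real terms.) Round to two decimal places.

Fund A real return: 1.1059/1.0520 − 1 = 5.124%.
Fund B real return: 1.1184/1.048 − 1 = 6.718%.
Difference: 5.124 − 6.718 = -1.594 pp.

-1.59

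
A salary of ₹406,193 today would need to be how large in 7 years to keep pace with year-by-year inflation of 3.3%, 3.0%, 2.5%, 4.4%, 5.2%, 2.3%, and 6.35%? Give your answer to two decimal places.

Cumulative price-level factor: 1.033 × 1.030 × 1.025 × 1.044 × 1.052 × 1.023 × 1.0635 ≈ 1.3031391069.
Multiplying ₹406,193 by the price-level factor gives the future nominal sum.

₹529,325.98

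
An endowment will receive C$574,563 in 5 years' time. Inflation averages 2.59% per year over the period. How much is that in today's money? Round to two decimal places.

Price-level factor over 5 years: (1 + 2.59%)^5 ≈ 1.1363841014.
Purchasing power today: C$574,563 divided by that factor.

C$505,606.33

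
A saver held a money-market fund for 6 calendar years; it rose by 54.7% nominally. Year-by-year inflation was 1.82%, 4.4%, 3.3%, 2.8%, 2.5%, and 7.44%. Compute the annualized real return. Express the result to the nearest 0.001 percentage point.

3.712%

Cumulative inflation factor: 1.0182 × 1.044 × 1.033 × 1.028 × 1.025 × 1.0744 ≈ 1.24313.
Nominal growth factor: 1.54700. Real growth factor = 1.54700 / 1.24313 ≈ 1.24444.
Annualized: 1.24444^(1/6) − 1 ≈ 0.03712.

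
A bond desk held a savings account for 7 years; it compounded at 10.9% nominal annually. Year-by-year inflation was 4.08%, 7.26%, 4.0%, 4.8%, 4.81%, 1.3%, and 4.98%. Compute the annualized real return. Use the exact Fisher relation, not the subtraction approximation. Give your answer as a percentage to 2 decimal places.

6.18%

Cumulative inflation factor: 1.0408 × 1.0726 × 1.040 × 1.048 × 1.0481 × 1.013 × 1.0498 ≈ 1.35618.
Nominal growth factor: 2.06310. Real growth factor = 2.06310 / 1.35618 ≈ 1.52126.
Annualized: 1.52126^(1/7) − 1 ≈ 0.06177.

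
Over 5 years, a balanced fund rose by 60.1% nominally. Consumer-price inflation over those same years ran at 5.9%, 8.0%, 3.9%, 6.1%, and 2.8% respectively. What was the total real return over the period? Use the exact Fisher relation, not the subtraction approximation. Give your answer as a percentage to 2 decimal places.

Cumulative inflation factor: 1.059 × 1.080 × 1.039 × 1.061 × 1.028 ≈ 1.29612.
Nominal growth factor: 1.60100. Real growth factor = 1.60100 / 1.29612 ≈ 1.23523.
Total real return ≈ 23.5229%.

23.52%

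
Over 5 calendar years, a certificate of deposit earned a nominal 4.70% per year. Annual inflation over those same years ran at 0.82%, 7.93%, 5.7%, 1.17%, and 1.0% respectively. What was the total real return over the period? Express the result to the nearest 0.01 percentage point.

Cumulative inflation factor: 1.0082 × 1.0793 × 1.057 × 1.0117 × 1.010 ≈ 1.17527.
Nominal growth factor: 1.25815. Real growth factor = 1.25815 / 1.17527 ≈ 1.07052.
Total real return ≈ 7.0524%.

7.05%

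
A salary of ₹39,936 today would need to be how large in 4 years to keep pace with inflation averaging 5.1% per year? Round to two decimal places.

₹48,727.65

Cumulative price-level factor: (1+5.1%)^4 ≈ 1.2201433692.
The nominal amount required is ₹39,936 scaled up by that factor.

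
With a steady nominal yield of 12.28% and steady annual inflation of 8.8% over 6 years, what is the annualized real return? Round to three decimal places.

With constant rates the annual real return is the same each year: (1+12.28%)/(1+8.8%) − 1 = 0.03199.

3.199%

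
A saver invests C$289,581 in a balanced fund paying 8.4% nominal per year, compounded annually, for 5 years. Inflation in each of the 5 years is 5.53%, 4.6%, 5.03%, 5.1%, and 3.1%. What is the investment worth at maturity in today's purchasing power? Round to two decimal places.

C$345,011.92

Nominal value at maturity: C$289,581 × (1 + 8.4%)^5 ≈ C$433,427.51.
Price-level factor over 5 years: 1.0553 × 1.046 × 1.0503 × 1.051 × 1.031 ≈ 1.2562682083.
The maturity value deflated by that factor is the answer in today's purchasing power.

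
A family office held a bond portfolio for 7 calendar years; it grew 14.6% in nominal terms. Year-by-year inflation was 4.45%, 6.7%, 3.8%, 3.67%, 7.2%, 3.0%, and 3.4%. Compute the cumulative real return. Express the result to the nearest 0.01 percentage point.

-16.30%

Cumulative inflation factor: 1.0445 × 1.067 × 1.038 × 1.0367 × 1.072 × 1.030 × 1.034 ≈ 1.36923.
Nominal growth factor: 1.14600. Real growth factor = 1.14600 / 1.36923 ≈ 0.83697.
Total real return ≈ -16.3032%.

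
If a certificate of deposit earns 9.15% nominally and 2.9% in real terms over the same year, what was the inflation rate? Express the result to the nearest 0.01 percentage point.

6.07%

From (1+r_nom) = (1+r_real)(1+π), we get 1+π = (1 + 9.15%)/(1 + 2.9%) = 1.0915/1.029 ≈ 1.06074.
So π ≈ 6.0739%.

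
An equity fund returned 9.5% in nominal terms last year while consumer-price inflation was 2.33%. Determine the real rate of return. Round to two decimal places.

7.01%

Real return via the Fisher equation: (1 + 9.5%)/(1 + 2.33%) − 1 = 1.095/1.0233 − 1 ≈ 0.07007.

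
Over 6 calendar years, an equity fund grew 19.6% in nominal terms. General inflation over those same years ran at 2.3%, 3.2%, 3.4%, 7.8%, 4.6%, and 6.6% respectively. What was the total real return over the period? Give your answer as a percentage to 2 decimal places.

Cumulative inflation factor: 1.023 × 1.032 × 1.034 × 1.078 × 1.046 × 1.066 ≈ 1.31215.
Nominal growth factor: 1.19600. Real growth factor = 1.19600 / 1.31215 ≈ 0.91148.
Total real return ≈ -8.8519%.

-8.85%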